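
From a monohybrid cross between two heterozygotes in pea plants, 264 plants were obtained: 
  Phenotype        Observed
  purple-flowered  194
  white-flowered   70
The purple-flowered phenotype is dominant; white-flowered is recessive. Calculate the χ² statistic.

For a monohybrid cross between heterozygotes with complete dominance, the expected phenotypic ratio is 3:1.
Under the 3:1 hypothesis (Σ ratio = 4, N = 264):
  purple-flowered: 264 × 3/4 = 198
  white-flowered: 264 × 1/4 = 66
χ² = Σ (O − E)² / E
  purple-flowered: (194 − 198)² / 198 = 0.0808
  white-flowered: (70 − 66)² / 66 = 0.2424
χ² = 0.0808 + 0.2424 = 0.3232 ≈ 0.323

0.323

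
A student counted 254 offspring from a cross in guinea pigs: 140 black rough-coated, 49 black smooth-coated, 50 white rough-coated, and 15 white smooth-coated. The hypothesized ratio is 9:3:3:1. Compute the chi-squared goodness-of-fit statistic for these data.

Expected counts for N = 254 under a 9:3:3:1 ratio (total parts = 16):
  black rough-coated: 254 × 9/16 = 142.875
  black smooth-coated: 254 × 3/16 = 47.625
  white rough-coated: 254 × 3/16 = 47.625
  white smooth-coated: 254 × 1/16 = 15.875
χ² = Σ (O − E)² / E
  black rough-coated: (140 − 142.875)² / 142.875 = 0.0579
  black smooth-coated: (49 − 47.625)² / 47.625 = 0.0397
  white rough-coated: (50 − 47.625)² / 47.625 = 0.1184
  white smooth-coated: (15 − 15.875)² / 15.875 = 0.0482
χ² = 0.0579 + 0.0397 + 0.1184 + 0.0482 = 0.2642 ≈ 0.264

0.264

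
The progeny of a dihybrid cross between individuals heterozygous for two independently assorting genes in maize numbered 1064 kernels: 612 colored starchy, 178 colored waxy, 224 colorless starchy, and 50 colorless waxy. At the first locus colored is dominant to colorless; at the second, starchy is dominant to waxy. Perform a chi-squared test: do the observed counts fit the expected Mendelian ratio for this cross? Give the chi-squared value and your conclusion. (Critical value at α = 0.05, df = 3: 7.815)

A dihybrid F₂ with independent assortment and complete dominance at both loci gives a 9:3:3:1 phenotypic ratio.
Under the 9:3:3:1 hypothesis (Σ ratio = 16, N = 1064):
  colored starchy: 1064 × 9/16 = 598.5
  colored waxy: 1064 × 3/16 = 199.5
  colorless starchy: 1064 × 3/16 = 199.5
  colorless waxy: 1064 × 1/16 = 66.5
χ² = Σ (O − E)² / E
  colored starchy: (612 − 598.5)² / 598.5 = 0.3045
  colored waxy: (178 − 199.5)² / 199.5 = 2.3170
  colorless starchy: (224 − 199.5)² / 199.5 = 3.0088
  colorless waxy: (50 − 66.5)² / 66.5 = 4.0940
χ² = 0.3045 + 2.3170 + 3.0088 + 4.0940 = 9.7243 ≈ 9.724
Degrees of freedom = 4 − 1 = 3; critical value at α = 0.05 is 7.815.
Since 9.724 > 7.815, we reject the null hypothesis — the data do not fit the 9:3:3:1 ratio.

9.724; not consistent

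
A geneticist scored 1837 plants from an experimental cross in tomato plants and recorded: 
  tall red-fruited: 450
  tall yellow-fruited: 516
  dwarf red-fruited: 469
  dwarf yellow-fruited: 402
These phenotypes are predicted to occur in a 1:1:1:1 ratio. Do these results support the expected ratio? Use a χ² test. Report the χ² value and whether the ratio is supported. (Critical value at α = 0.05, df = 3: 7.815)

14.543; not consistent

Total ratio parts = 4. Expected numbers out of 1837:
  tall red-fruited: 1837 × 1/4 = 459.25
  tall yellow-fruited: 1837 × 1/4 = 459.25
  dwarf red-fruited: 1837 × 1/4 = 459.25
  dwarf yellow-fruited: 1837 × 1/4 = 459.25
χ² = Σ (O − E)² / E
  tall red-fruited: (450 − 459.25)² / 459.25 = 0.1863
  tall yellow-fruited: (516 − 459.25)² / 459.25 = 7.0127
  dwarf red-fruited: (469 − 459.25)² / 459.25 = 0.2070
  dwarf yellow-fruited: (402 − 459.25)² / 459.25 = 7.1368
χ² = 0.1863 + 7.0127 + 0.2070 + 7.1368 = 14.5428 ≈ 14.543
Degrees of freedom = 4 − 1 = 3; critical value at α = 0.05 is 7.815.
Since 14.543 > 7.815, we reject the null hypothesis — the data do not fit the 1:1:1:1 ratio.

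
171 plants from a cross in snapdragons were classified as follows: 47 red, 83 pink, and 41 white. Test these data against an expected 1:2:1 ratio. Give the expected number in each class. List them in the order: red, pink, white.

Under the 1:2:1 hypothesis (Σ ratio = 4, N = 171):
  red: 171 × 1/4 = 42.75
  pink: 171 × 2/4 = 85.5
  white: 171 × 1/4 = 42.75

42.75, 85.5, 42.75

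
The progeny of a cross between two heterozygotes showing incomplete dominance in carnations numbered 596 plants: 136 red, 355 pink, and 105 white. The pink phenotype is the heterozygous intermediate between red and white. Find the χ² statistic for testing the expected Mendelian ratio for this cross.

With incomplete dominance, a heterozygote × heterozygote cross gives a 1:2:1 phenotypic ratio.
Under the 1:2:1 hypothesis (Σ ratio = 4, N = 596):
  red: 596 × 1/4 = 149
  pink: 596 × 2/4 = 298
  white: 596 × 1/4 = 149
χ² = Σ (O − E)² / E
  red: (136 − 149)² / 149 = 1.1342
  pink: (355 − 298)² / 298 = 10.9027
  white: (105 − 149)² / 149 = 12.9933
χ² = 1.1342 + 10.9027 + 12.9933 = 25.0302 ≈ 25.030

25.030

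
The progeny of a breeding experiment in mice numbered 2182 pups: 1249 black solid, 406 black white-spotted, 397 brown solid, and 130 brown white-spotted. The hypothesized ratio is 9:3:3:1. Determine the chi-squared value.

1.062

Total ratio parts = 16. Expected numbers out of 2182:
  black solid: 2182 × 9/16 = 1227.375
  black white-spotted: 2182 × 3/16 = 409.125
  brown solid: 2182 × 3/16 = 409.125
  brown white-spotted: 2182 × 1/16 = 136.375
χ² = Σ (O − E)² / E
  black solid: (1249 − 1227.375)² / 1227.375 = 0.3810
  black white-spotted: (406 − 409.125)² / 409.125 = 0.0239
  brown solid: (397 − 409.125)² / 409.125 = 0.3593
  brown white-spotted: (130 − 136.375)² / 136.375 = 0.2980
χ² = 0.3810 + 0.0239 + 0.3593 + 0.2980 = 1.0622 ≈ 1.062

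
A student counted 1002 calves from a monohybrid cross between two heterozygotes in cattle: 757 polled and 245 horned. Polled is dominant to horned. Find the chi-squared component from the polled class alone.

0.040

For a monohybrid cross between heterozygotes with complete dominance, the expected phenotypic ratio is 3:1.
The 3:1 ratio has 4 parts, so with N = 1002 the expected counts are:
  polled: 1002 × 3/4 = 751.5
  horned: 1002 × 1/4 = 250.5
Contribution of polled: (757 − 751.5)² / 751.5 = 0.0403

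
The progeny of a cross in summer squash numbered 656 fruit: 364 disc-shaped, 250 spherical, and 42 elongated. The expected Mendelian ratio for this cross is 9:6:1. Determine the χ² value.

Expected counts for N = 656 under a 9:6:1 ratio (total parts = 16):
  disc-shaped: 656 × 9/16 = 369
  spherical: 656 × 6/16 = 246
  elongated: 656 × 1/16 = 41
χ² = Σ (O − E)² / E
  disc-shaped: (364 − 369)² / 369 = 0.0678
  spherical: (250 − 246)² / 246 = 0.0650
  elongated: (42 − 41)² / 41 = 0.0244
χ² = 0.0678 + 0.0650 + 0.0244 = 0.1572 ≈ 0.157

0.157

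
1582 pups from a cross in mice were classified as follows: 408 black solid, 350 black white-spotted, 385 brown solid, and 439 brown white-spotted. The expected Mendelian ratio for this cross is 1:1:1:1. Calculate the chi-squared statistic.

Expected counts for N = 1582 under a 1:1:1:1 ratio (total parts = 4):
  black solid: 1582 × 1/4 = 395.5
  black white-spotted: 1582 × 1/4 = 395.5
  brown solid: 1582 × 1/4 = 395.5
  brown white-spotted: 1582 × 1/4 = 395.5
χ² = Σ (O − E)² / E
  black solid: (408 − 395.5)² / 395.5 = 0.3951
  black white-spotted: (350 − 395.5)² / 395.5 = 5.2345
  brown solid: (385 − 395.5)² / 395.5 = 0.2788
  brown white-spotted: (439 − 395.5)² / 395.5 = 4.7845
χ² = 0.3951 + 5.2345 + 0.2788 + 4.7845 = 10.6929 ≈ 10.693

10.693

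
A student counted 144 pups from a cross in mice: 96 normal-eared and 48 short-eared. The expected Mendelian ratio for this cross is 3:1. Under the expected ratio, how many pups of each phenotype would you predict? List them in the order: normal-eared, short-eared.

108, 36

Under the 3:1 hypothesis (Σ ratio = 4, N = 144):
  normal-eared: 144 × 3/4 = 108
  short-eared: 144 × 1/4 = 36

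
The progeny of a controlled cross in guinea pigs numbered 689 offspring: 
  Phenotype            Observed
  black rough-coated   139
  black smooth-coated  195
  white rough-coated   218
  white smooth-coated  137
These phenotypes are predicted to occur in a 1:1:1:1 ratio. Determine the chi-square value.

28.788

Under the 1:1:1:1 hypothesis (Σ ratio = 4, N = 689):
  black rough-coated: 689 × 1/4 = 172.25
  black smooth-coated: 689 × 1/4 = 172.25
  white rough-coated: 689 × 1/4 = 172.25
  white smooth-coated: 689 × 1/4 = 172.25
χ² = Σ (O − E)² / E
  black rough-coated: (139 − 172.25)² / 172.25 = 6.4184
  black smooth-coated: (195 − 172.25)² / 172.25 = 3.0047
  white rough-coated: (218 − 172.25)² / 172.25 = 12.1513
  white smooth-coated: (137 − 172.25)² / 172.25 = 7.2137
χ² = 6.4184 + 3.0047 + 12.1513 + 7.2137 = 28.7881 ≈ 28.788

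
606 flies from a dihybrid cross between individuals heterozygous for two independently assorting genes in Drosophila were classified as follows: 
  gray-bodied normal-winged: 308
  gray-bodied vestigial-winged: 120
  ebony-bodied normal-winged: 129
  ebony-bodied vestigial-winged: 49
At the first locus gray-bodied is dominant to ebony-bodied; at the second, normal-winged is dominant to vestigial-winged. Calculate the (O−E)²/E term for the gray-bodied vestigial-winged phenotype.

0.358

A dihybrid F₂ with independent assortment and complete dominance at both loci gives a 9:3:3:1 phenotypic ratio.
Expected counts for N = 606 under a 9:3:3:1 ratio (total parts = 16):
  gray-bodied normal-winged: 606 × 9/16 = 340.875
  gray-bodied vestigial-winged: 606 × 3/16 = 113.625
  ebony-bodied normal-winged: 606 × 3/16 = 113.625
  ebony-bodied vestigial-winged: 606 × 1/16 = 37.875
Contribution of gray-bodied vestigial-winged: (120 − 113.625)² / 113.625 = 0.3577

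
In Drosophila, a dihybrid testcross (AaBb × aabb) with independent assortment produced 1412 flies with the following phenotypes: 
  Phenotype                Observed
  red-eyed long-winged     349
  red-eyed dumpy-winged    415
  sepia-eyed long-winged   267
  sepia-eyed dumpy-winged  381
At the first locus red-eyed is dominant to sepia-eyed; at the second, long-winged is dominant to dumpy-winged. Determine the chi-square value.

A dihybrid testcross with independent assortment gives a 1:1:1:1 ratio.
The 1:1:1:1 ratio has 4 parts, so with N = 1412 the expected counts are:
  red-eyed long-winged: 1412 × 1/4 = 353
  red-eyed dumpy-winged: 1412 × 1/4 = 353
  sepia-eyed long-winged: 1412 × 1/4 = 353
  sepia-eyed dumpy-winged: 1412 × 1/4 = 353
χ² = Σ (O − E)² / E
  red-eyed long-winged: (349 − 353)² / 353 = 0.0453
  red-eyed dumpy-winged: (415 − 353)² / 353 = 10.8895
  sepia-eyed long-winged: (267 − 353)² / 353 = 20.9518
  sepia-eyed dumpy-winged: (381 − 353)² / 353 = 2.2210
χ² = 0.0453 + 10.8895 + 20.9518 + 2.2210 = 34.1076 ≈ 34.108

34.108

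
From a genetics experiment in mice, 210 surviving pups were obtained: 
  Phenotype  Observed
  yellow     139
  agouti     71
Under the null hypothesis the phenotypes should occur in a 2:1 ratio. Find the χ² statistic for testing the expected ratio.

0.021

Under the 2:1 hypothesis (Σ ratio = 3, N = 210):
  yellow: 210 × 2/3 = 140
  agouti: 210 × 1/3 = 70
χ² = Σ (O − E)² / E
  yellow: (139 − 140)² / 140 = 0.0071
  agouti: (71 − 70)² / 70 = 0.0143
χ² = 0.0071 + 0.0143 = 0.0214 ≈ 0.021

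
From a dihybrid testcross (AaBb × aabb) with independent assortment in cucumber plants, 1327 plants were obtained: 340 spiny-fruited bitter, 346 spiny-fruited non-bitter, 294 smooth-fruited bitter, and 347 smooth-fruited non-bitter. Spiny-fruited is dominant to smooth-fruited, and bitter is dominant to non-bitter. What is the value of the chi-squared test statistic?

5.814

A dihybrid testcross with independent assortment gives a 1:1:1:1 ratio.
Under the 1:1:1:1 hypothesis (Σ ratio = 4, N = 1327):
  spiny-fruited bitter: 1327 × 1/4 = 331.75
  spiny-fruited non-bitter: 1327 × 1/4 = 331.75
  smooth-fruited bitter: 1327 × 1/4 = 331.75
  smooth-fruited non-bitter: 1327 × 1/4 = 331.75
χ² = Σ (O − E)² / E
  spiny-fruited bitter: (340 − 331.75)² / 331.75 = 0.2052
  spiny-fruited non-bitter: (346 − 331.75)² / 331.75 = 0.6121
  smooth-fruited bitter: (294 − 331.75)² / 331.75 = 4.2956
  smooth-fruited non-bitter: (347 − 331.75)² / 331.75 = 0.7010
χ² = 0.2052 + 0.6121 + 4.2956 + 0.7010 = 5.8139 ≈ 5.814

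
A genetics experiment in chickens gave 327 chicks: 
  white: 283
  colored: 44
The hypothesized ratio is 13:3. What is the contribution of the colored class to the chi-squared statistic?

4.888

Expected counts for N = 327 under a 13:3 ratio (total parts = 16):
  white: 327 × 13/16 = 265.6875
  colored: 327 × 3/16 = 61.3125
Contribution of colored: (44 − 61.3125)² / 61.3125 = 4.8884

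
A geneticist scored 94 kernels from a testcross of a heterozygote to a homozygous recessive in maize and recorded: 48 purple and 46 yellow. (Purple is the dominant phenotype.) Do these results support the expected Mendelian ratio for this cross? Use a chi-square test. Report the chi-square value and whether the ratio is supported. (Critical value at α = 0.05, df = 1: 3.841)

0.043; consistent

A testcross of a heterozygote (Aa × aa) gives a 1:1 phenotypic ratio.
Total ratio parts = 2. Expected numbers out of 94:
  purple: 94 × 1/2 = 47
  yellow: 94 × 1/2 = 47
χ² = Σ (O − E)² / E
  purple: (48 − 47)² / 47 = 0.0213
  yellow: (46 − 47)² / 47 = 0.0213
χ² = 0.0213 + 0.0213 = 0.0426 ≈ 0.043
Degrees of freedom = 2 − 1 = 1; critical value at α = 0.05 is 3.841.
Since 0.043 < 3.841, we fail to reject the null hypothesis — the data are consistent with the 1:1 ratio.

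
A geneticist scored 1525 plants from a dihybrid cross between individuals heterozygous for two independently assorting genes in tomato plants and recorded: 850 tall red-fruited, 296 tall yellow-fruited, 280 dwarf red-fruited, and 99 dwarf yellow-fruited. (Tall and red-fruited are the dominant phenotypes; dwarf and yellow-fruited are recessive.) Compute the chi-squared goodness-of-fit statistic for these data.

A dihybrid F₂ with independent assortment and complete dominance at both loci gives a 9:3:3:1 phenotypic ratio.
The 9:3:3:1 ratio has 16 parts, so with N = 1525 the expected counts are:
  tall red-fruited: 1525 × 9/16 = 857.8125
  tall yellow-fruited: 1525 × 3/16 = 285.9375
  dwarf red-fruited: 1525 × 3/16 = 285.9375
  dwarf yellow-fruited: 1525 × 1/16 = 95.3125
χ² = Σ (O − E)² / E
  tall red-fruited: (850 − 857.8125)² / 857.8125 = 0.0712
  tall yellow-fruited: (296 − 285.9375)² / 285.9375 = 0.3541
  dwarf red-fruited: (280 − 285.9375)² / 285.9375 = 0.1233
  dwarf yellow-fruited: (99 − 95.3125)² / 95.3125 = 0.1427
χ² = 0.0712 + 0.3541 + 0.1233 + 0.1427 = 0.6913 ≈ 0.691

0.691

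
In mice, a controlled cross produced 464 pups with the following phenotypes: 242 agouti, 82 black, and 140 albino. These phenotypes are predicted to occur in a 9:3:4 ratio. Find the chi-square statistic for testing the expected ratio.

6.636

Under the 9:3:4 hypothesis (Σ ratio = 16, N = 464):
  agouti: 464 × 9/16 = 261
  black: 464 × 3/16 = 87
  albino: 464 × 4/16 = 116
χ² = Σ (O − E)² / E
  agouti: (242 − 261)² / 261 = 1.3831
  black: (82 − 87)² / 87 = 0.2874
  albino: (140 − 116)² / 116 = 4.9655
χ² = 1.3831 + 0.2874 + 4.9655 = 6.636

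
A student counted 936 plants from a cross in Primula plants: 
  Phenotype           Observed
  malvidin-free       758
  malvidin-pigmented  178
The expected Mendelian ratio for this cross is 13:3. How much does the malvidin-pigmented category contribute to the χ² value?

0.036

Under the 13:3 hypothesis (Σ ratio = 16, N = 936):
  malvidin-free: 936 × 13/16 = 760.5
  malvidin-pigmented: 936 × 3/16 = 175.5
Contribution of malvidin-pigmented: (178 − 175.5)² / 175.5 = 0.0356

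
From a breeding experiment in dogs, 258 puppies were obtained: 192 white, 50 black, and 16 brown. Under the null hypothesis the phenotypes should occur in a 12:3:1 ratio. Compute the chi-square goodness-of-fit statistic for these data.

Under the 12:3:1 hypothesis (Σ ratio = 16, N = 258):
  white: 258 × 12/16 = 193.5
  black: 258 × 3/16 = 48.375
  brown: 258 × 1/16 = 16.125
χ² = Σ (O − E)² / E
  white: (192 − 193.5)² / 193.5 = 0.0116
  black: (50 − 48.375)² / 48.375 = 0.0546
  brown: (16 − 16.125)² / 16.125 = 0.0010
χ² = 0.0116 + 0.0546 + 0.0010 = 0.0672 ≈ 0.067

0.067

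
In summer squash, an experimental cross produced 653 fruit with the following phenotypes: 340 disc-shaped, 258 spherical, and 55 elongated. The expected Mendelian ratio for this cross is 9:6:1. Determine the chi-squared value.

Expected counts for N = 653 under a 9:6:1 ratio (total parts = 16):
  disc-shaped: 653 × 9/16 = 367.3125
  spherical: 653 × 6/16 = 244.875
  elongated: 653 × 1/16 = 40.8125
χ² = Σ (O − E)² / E
  disc-shaped: (340 − 367.3125)² / 367.3125 = 2.0309
  spherical: (258 − 244.875)² / 244.875 = 0.7035
  elongated: (55 − 40.8125)² / 40.8125 = 4.9319
χ² = 2.0309 + 0.7035 + 4.9319 = 7.6663 ≈ 7.666

7.666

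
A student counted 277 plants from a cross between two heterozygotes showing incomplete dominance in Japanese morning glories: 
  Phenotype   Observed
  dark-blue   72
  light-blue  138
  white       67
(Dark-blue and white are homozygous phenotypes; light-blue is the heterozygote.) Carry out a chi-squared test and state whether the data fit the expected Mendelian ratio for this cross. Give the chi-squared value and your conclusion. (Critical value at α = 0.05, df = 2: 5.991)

With incomplete dominance, a heterozygote × heterozygote cross gives a 1:2:1 phenotypic ratio.
The 1:2:1 ratio has 4 parts, so with N = 277 the expected counts are:
  dark-blue: 277 × 1/4 = 69.25
  light-blue: 277 × 2/4 = 138.5
  white: 277 × 1/4 = 69.25
χ² = Σ (O − E)² / E
  dark-blue: (72 − 69.25)² / 69.25 = 0.1092
  light-blue: (138 − 138.5)² / 138.5 = 0.0018
  white: (67 − 69.25)² / 69.25 = 0.0731
χ² = 0.1092 + 0.0018 + 0.0731 = 0.1841 ≈ 0.184
Degrees of freedom = 3 − 1 = 2; critical value at α = 0.05 is 5.991.
Since 0.184 < 5.991, we fail to reject the null hypothesis — the data are consistent with the 1:2:1 ratio.

0.184; consistent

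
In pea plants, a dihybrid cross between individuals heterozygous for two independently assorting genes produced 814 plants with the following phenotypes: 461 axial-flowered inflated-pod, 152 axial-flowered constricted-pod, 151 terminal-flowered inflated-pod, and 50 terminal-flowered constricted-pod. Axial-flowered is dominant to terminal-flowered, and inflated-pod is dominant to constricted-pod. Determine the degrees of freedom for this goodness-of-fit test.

A dihybrid F₂ with independent assortment and complete dominance at both loci gives a 9:3:3:1 phenotypic ratio.
A goodness-of-fit test with 4 phenotype classes has df = 4 − 1 = 3.

3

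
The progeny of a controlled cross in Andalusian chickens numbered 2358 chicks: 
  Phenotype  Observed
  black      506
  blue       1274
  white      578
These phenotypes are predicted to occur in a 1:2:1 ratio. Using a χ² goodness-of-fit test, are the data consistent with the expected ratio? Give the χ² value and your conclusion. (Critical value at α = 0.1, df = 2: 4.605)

19.707; not consistent

Total ratio parts = 4. Expected numbers out of 2358:
  black: 2358 × 1/4 = 589.5
  blue: 2358 × 2/4 = 1179
  white: 2358 × 1/4 = 589.5
χ² = Σ (O − E)² / E
  black: (506 − 589.5)² / 589.5 = 11.8274
  blue: (1274 − 1179)² / 1179 = 7.6548
  white: (578 − 589.5)² / 589.5 = 0.2243
χ² = 11.8274 + 7.6548 + 0.2243 = 19.7065 ≈ 19.707
Degrees of freedom = 3 − 1 = 2; critical value at α = 0.1 is 4.605.
Since 19.707 > 4.605, we reject the null hypothesis — the data do not fit the 1:2:1 ratio.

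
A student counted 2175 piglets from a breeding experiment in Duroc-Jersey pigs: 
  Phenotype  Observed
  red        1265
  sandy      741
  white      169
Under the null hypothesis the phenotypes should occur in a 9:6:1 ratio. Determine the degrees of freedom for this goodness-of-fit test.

2

A goodness-of-fit test with 3 phenotype classes has df = 3 − 1 = 2.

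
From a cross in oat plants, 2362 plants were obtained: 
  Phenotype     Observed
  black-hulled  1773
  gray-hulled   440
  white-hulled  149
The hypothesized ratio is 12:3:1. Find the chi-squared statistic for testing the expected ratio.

0.033

The 12:3:1 ratio has 16 parts, so with N = 2362 the expected counts are:
  black-hulled: 2362 × 12/16 = 1771.5
  gray-hulled: 2362 × 3/16 = 442.875
  white-hulled: 2362 × 1/16 = 147.625
χ² = Σ (O − E)² / E
  black-hulled: (1773 − 1771.5)² / 1771.5 = 0.0013
  gray-hulled: (440 − 442.875)² / 442.875 = 0.0187
  white-hulled: (149 − 147.625)² / 147.625 = 0.0128
χ² = 0.0013 + 0.0187 + 0.0128 = 0.0328 ≈ 0.033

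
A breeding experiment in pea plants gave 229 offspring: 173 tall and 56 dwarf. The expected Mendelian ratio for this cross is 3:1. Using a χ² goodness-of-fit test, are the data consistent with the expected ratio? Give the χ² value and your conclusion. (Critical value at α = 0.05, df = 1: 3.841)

0.036; consistent

Expected counts for N = 229 under a 3:1 ratio (total parts = 4):
  tall: 229 × 3/4 = 171.75
  dwarf: 229 × 1/4 = 57.25
χ² = Σ (O − E)² / E
  tall: (173 − 171.75)² / 171.75 = 0.0091
  dwarf: (56 − 57.25)² / 57.25 = 0.0273
χ² = 0.0091 + 0.0273 = 0.0364 ≈ 0.036
Degrees of freedom = 2 − 1 = 1; critical value at α = 0.05 is 3.841.
Since 0.036 < 3.841, we fail to reject the null hypothesis — the data are consistent with the 3:1 ratio.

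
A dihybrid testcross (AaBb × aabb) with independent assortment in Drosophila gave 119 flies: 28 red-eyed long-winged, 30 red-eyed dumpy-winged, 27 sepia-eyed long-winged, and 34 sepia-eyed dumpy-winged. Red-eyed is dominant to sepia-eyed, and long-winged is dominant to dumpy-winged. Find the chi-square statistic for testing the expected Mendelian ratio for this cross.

0.966

A dihybrid testcross with independent assortment gives a 1:1:1:1 ratio.
Expected counts for N = 119 under a 1:1:1:1 ratio (total parts = 4):
  red-eyed long-winged: 119 × 1/4 = 29.75
  red-eyed dumpy-winged: 119 × 1/4 = 29.75
  sepia-eyed long-winged: 119 × 1/4 = 29.75
  sepia-eyed dumpy-winged: 119 × 1/4 = 29.75
χ² = Σ (O − E)² / E
  red-eyed long-winged: (28 − 29.75)² / 29.75 = 0.1029
  red-eyed dumpy-winged: (30 − 29.75)² / 29.75 = 0.0021
  sepia-eyed long-winged: (27 − 29.75)² / 29.75 = 0.2542
  sepia-eyed dumpy-winged: (34 − 29.75)² / 29.75 = 0.6071
χ² = 0.1029 + 0.0021 + 0.2542 + 0.6071 = 0.9663 ≈ 0.966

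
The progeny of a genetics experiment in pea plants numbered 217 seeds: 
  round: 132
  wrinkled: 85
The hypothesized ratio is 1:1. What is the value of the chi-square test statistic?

Under the 1:1 hypothesis (Σ ratio = 2, N = 217):
  round: 217 × 1/2 = 108.5
  wrinkled: 217 × 1/2 = 108.5
χ² = Σ (O − E)² / E
  round: (132 − 108.5)² / 108.5 = 5.0899
  wrinkled: (85 − 108.5)² / 108.5 = 5.0899
χ² = 5.0899 + 5.0899 = 10.1798 ≈ 10.180

10.180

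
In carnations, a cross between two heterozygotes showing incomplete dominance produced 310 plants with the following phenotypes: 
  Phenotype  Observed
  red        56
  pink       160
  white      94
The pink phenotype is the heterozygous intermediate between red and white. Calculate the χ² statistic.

With incomplete dominance, a heterozygote × heterozygote cross gives a 1:2:1 phenotypic ratio.
Total ratio parts = 4. Expected numbers out of 310:
  red: 310 × 1/4 = 77.5
  pink: 310 × 2/4 = 155
  white: 310 × 1/4 = 77.5
χ² = Σ (O − E)² / E
  red: (56 − 77.5)² / 77.5 = 5.9645
  pink: (160 − 155)² / 155 = 0.1613
  white: (94 − 77.5)² / 77.5 = 3.5129
χ² = 5.9645 + 0.1613 + 3.5129 = 9.6387 ≈ 9.639

9.639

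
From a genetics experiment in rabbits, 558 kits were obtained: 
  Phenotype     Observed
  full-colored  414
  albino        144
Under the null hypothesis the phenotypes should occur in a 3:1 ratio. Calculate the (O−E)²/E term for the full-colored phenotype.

0.048

Total ratio parts = 4. Expected numbers out of 558:
  full-colored: 558 × 3/4 = 418.5
  albino: 558 × 1/4 = 139.5
Contribution of full-colored: (414 − 418.5)² / 418.5 = 0.0484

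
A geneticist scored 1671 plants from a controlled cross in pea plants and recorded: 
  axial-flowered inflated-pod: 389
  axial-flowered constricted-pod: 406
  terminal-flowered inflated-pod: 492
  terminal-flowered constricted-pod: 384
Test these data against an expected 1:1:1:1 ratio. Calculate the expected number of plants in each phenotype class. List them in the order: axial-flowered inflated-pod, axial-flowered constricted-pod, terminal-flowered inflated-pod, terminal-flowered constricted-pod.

417.75, 417.75, 417.75, 417.75

Total ratio parts = 4. Expected numbers out of 1671:
  axial-flowered inflated-pod: 1671 × 1/4 = 417.75
  axial-flowered constricted-pod: 1671 × 1/4 = 417.75
  terminal-flowered inflated-pod: 1671 × 1/4 = 417.75
  terminal-flowered constricted-pod: 1671 × 1/4 = 417.75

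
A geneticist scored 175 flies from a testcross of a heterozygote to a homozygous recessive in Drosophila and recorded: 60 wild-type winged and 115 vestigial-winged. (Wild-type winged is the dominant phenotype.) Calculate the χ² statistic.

A testcross of a heterozygote (Aa × aa) gives a 1:1 phenotypic ratio.
Total ratio parts = 2. Expected numbers out of 175:
  wild-type winged: 175 × 1/2 = 87.5
  vestigial-winged: 175 × 1/2 = 87.5
χ² = Σ (O − E)² / E
  wild-type winged: (60 − 87.5)² / 87.5 = 8.6429
  vestigial-winged: (115 − 87.5)² / 87.5 = 8.6429
χ² = 8.6429 + 8.6429 = 17.2858 ≈ 17.286

17.286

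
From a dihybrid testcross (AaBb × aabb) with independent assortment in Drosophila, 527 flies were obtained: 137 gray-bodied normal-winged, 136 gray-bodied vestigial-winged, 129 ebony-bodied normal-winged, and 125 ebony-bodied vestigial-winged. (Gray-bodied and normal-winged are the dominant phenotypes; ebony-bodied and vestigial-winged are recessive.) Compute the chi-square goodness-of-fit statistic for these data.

0.750

A dihybrid testcross with independent assortment gives a 1:1:1:1 ratio.
The 1:1:1:1 ratio has 4 parts, so with N = 527 the expected counts are:
  gray-bodied normal-winged: 527 × 1/4 = 131.75
  gray-bodied vestigial-winged: 527 × 1/4 = 131.75
  ebony-bodied normal-winged: 527 × 1/4 = 131.75
  ebony-bodied vestigial-winged: 527 × 1/4 = 131.75
χ² = Σ (O − E)² / E
  gray-bodied normal-winged: (137 − 131.75)² / 131.75 = 0.2092
  gray-bodied vestigial-winged: (136 − 131.75)² / 131.75 = 0.1371
  ebony-bodied normal-winged: (129 − 131.75)² / 131.75 = 0.0574
  ebony-bodied vestigial-winged: (125 − 131.75)² / 131.75 = 0.3458
χ² = 0.2092 + 0.1371 + 0.0574 + 0.3458 = 0.7495 ≈ 0.750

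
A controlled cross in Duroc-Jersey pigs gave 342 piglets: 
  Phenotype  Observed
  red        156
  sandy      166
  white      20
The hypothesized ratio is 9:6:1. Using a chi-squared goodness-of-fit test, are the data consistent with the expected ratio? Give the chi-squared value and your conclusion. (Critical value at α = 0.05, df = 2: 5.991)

18.078; not consistent

Under the 9:6:1 hypothesis (Σ ratio = 16, N = 342):
  red: 342 × 9/16 = 192.375
  sandy: 342 × 6/16 = 128.25
  white: 342 × 1/16 = 21.375
χ² = Σ (O − E)² / E
  red: (156 − 192.375)² / 192.375 = 6.8779
  sandy: (166 − 128.25)² / 128.25 = 11.1116
  white: (20 − 21.375)² / 21.375 = 0.0885
χ² = 6.8779 + 11.1116 + 0.0885 = 18.078
Degrees of freedom = 3 − 1 = 2; critical value at α = 0.05 is 5.991.
Since 18.078 > 5.991, we reject the null hypothesis — the data do not fit the 9:6:1 ratio.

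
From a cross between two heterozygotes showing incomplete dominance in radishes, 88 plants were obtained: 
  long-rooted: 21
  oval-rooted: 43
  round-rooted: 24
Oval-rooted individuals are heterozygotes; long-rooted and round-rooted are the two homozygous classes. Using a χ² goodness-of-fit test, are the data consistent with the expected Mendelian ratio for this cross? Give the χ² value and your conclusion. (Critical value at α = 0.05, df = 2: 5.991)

With incomplete dominance, a heterozygote × heterozygote cross gives a 1:2:1 phenotypic ratio.
Expected counts for N = 88 under a 1:2:1 ratio (total parts = 4):
  long-rooted: 88 × 1/4 = 22
  oval-rooted: 88 × 2/4 = 44
  round-rooted: 88 × 1/4 = 22
χ² = Σ (O − E)² / E
  long-rooted: (21 − 22)² / 22 = 0.0455
  oval-rooted: (43 − 44)² / 44 = 0.0227
  round-rooted: (24 − 22)² / 22 = 0.1818
χ² = 0.0455 + 0.0227 + 0.1818 = 0.250
Degrees of freedom = 3 − 1 = 2; critical value at α = 0.05 is 5.991.
Since 0.250 < 5.991, we fail to reject the null hypothesis — the data are consistent with the 1:2:1 ratio.

0.250; consistent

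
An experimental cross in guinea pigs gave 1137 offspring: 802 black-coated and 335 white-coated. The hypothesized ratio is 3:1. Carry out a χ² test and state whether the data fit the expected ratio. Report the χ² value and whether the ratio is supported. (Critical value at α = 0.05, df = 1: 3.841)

12.081; not consistent

Under the 3:1 hypothesis (Σ ratio = 4, N = 1137):
  black-coated: 1137 × 3/4 = 852.75
  white-coated: 1137 × 1/4 = 284.25
χ² = Σ (O − E)² / E
  black-coated: (802 − 852.75)² / 852.75 = 3.0203
  white-coated: (335 − 284.25)² / 284.25 = 9.0609
χ² = 3.0203 + 9.0609 = 12.0812 ≈ 12.081
Degrees of freedom = 2 − 1 = 1; critical value at α = 0.05 is 3.841.
Since 12.081 > 3.841, we reject the null hypothesis — the data do not fit the 3:1 ratio.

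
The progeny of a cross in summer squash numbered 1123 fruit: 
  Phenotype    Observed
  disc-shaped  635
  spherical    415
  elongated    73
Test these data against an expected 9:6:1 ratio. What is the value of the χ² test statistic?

0.219

The 9:6:1 ratio has 16 parts, so with N = 1123 the expected counts are:
  disc-shaped: 1123 × 9/16 = 631.6875
  spherical: 1123 × 6/16 = 421.125
  elongated: 1123 × 1/16 = 70.1875
χ² = Σ (O − E)² / E
  disc-shaped: (635 − 631.6875)² / 631.6875 = 0.0174
  spherical: (415 − 421.125)² / 421.125 = 0.0891
  elongated: (73 − 70.1875)² / 70.1875 = 0.1127
χ² = 0.0174 + 0.0891 + 0.1127 = 0.2192 ≈ 0.219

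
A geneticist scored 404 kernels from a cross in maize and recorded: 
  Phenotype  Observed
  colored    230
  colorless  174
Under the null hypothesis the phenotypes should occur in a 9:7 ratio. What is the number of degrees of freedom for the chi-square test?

1

A goodness-of-fit test with 2 phenotype classes has df = 2 − 1 = 1.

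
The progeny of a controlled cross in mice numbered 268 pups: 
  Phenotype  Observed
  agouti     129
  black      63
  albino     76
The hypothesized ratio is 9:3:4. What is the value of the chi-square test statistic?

Under the 9:3:4 hypothesis (Σ ratio = 16, N = 268):
  agouti: 268 × 9/16 = 150.75
  black: 268 × 3/16 = 50.25
  albino: 268 × 4/16 = 67
χ² = Σ (O − E)² / E
  agouti: (129 − 150.75)² / 150.75 = 3.1381
  black: (63 − 50.25)² / 50.25 = 3.2351
  albino: (76 − 67)² / 67 = 1.2090
χ² = 3.1381 + 3.2351 + 1.2090 = 7.5822 ≈ 7.582

7.582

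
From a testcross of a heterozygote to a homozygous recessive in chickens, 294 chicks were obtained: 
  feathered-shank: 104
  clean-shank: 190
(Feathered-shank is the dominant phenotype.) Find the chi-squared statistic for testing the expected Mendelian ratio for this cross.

25.156

A testcross of a heterozygote (Aa × aa) gives a 1:1 phenotypic ratio.
Expected counts for N = 294 under a 1:1 ratio (total parts = 2):
  feathered-shank: 294 × 1/2 = 147
  clean-shank: 294 × 1/2 = 147
χ² = Σ (O − E)² / E
  feathered-shank: (104 − 147)² / 147 = 12.5782
  clean-shank: (190 − 147)² / 147 = 12.5782
χ² = 12.5782 + 12.5782 = 25.1564 ≈ 25.156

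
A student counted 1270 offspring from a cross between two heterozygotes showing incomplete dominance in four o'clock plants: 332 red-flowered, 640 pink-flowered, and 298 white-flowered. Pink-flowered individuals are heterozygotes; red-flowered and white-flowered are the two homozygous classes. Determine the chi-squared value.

With incomplete dominance, a heterozygote × heterozygote cross gives a 1:2:1 phenotypic ratio.
Expected counts for N = 1270 under a 1:2:1 ratio (total parts = 4):
  red-flowered: 1270 × 1/4 = 317.5
  pink-flowered: 1270 × 2/4 = 635
  white-flowered: 1270 × 1/4 = 317.5
χ² = Σ (O − E)² / E
  red-flowered: (332 − 317.5)² / 317.5 = 0.6622
  pink-flowered: (640 − 635)² / 635 = 0.0394
  white-flowered: (298 − 317.5)² / 317.5 = 1.1976
χ² = 0.6622 + 0.0394 + 1.1976 = 1.8992 ≈ 1.899

1.899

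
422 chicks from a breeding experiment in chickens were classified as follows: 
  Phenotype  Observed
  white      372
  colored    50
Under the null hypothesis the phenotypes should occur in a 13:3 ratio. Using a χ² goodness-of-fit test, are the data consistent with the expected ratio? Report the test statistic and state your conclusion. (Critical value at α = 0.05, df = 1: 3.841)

13.195; not consistent

The 13:3 ratio has 16 parts, so with N = 422 the expected counts are:
  white: 422 × 13/16 = 342.875
  colored: 422 × 3/16 = 79.125
χ² = Σ (O − E)² / E
  white: (372 − 342.875)² / 342.875 = 2.4740
  colored: (50 − 79.125)² / 79.125 = 10.7206
χ² = 2.4740 + 10.7206 = 13.1946 ≈ 13.195
Degrees of freedom = 2 − 1 = 1; critical value at α = 0.05 is 3.841.
Since 13.195 > 3.841, we reject the null hypothesis — the data do not fit the 13:3 ratio.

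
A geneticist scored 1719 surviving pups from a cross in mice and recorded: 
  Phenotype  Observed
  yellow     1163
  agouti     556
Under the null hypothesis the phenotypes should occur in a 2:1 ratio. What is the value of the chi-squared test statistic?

Total ratio parts = 3. Expected numbers out of 1719:
  yellow: 1719 × 2/3 = 1146
  agouti: 1719 × 1/3 = 573
χ² = Σ (O − E)² / E
  yellow: (1163 − 1146)² / 1146 = 0.2522
  agouti: (556 − 573)² / 573 = 0.5044
χ² = 0.2522 + 0.5044 = 0.7566 ≈ 0.757

0.757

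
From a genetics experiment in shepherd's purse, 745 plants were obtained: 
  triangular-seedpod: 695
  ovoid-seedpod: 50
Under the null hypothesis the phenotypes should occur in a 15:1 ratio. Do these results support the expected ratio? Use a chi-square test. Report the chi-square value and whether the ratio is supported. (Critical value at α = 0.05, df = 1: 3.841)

Total ratio parts = 16. Expected numbers out of 745:
  triangular-seedpod: 745 × 15/16 = 698.4375
  ovoid-seedpod: 745 × 1/16 = 46.5625
χ² = Σ (O − E)² / E
  triangular-seedpod: (695 − 698.4375)² / 698.4375 = 0.0169
  ovoid-seedpod: (50 − 46.5625)² / 46.5625 = 0.2538
χ² = 0.0169 + 0.2538 = 0.2707 ≈ 0.271
Degrees of freedom = 2 − 1 = 1; critical value at α = 0.05 is 3.841.
Since 0.271 < 3.841, we fail to reject the null hypothesis — the data are consistent with the 15:1 ratio.

0.271; consistent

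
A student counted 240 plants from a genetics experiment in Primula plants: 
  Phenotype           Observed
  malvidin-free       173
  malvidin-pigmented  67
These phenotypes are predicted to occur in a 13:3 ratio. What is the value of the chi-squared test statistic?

Expected counts for N = 240 under a 13:3 ratio (total parts = 16):
  malvidin-free: 240 × 13/16 = 195
  malvidin-pigmented: 240 × 3/16 = 45
χ² = Σ (O − E)² / E
  malvidin-free: (173 − 195)² / 195 = 2.4821
  malvidin-pigmented: (67 − 45)² / 45 = 10.7556
χ² = 2.4821 + 10.7556 = 13.2377 ≈ 13.238

13.238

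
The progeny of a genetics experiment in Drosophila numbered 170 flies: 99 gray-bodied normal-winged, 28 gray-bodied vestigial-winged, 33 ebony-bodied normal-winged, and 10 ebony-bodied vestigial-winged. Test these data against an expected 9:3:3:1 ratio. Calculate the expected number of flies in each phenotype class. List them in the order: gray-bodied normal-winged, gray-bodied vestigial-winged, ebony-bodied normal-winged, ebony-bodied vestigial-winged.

95.625, 31.875, 31.875, 10.625

Expected counts for N = 170 under a 9:3:3:1 ratio (total parts = 16):
  gray-bodied normal-winged: 170 × 9/16 = 95.625
  gray-bodied vestigial-winged: 170 × 3/16 = 31.875
  ebony-bodied normal-winged: 170 × 3/16 = 31.875
  ebony-bodied vestigial-winged: 170 × 1/16 = 10.625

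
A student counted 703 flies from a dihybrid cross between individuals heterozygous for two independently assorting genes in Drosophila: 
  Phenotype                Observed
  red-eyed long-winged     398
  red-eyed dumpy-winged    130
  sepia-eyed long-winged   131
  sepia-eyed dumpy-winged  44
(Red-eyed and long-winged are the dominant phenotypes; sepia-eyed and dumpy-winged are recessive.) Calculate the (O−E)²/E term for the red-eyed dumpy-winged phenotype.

0.025

A dihybrid F₂ with independent assortment and complete dominance at both loci gives a 9:3:3:1 phenotypic ratio.
Expected counts for N = 703 under a 9:3:3:1 ratio (total parts = 16):
  red-eyed long-winged: 703 × 9/16 = 395.4375
  red-eyed dumpy-winged: 703 × 3/16 = 131.8125
  sepia-eyed long-winged: 703 × 3/16 = 131.8125
  sepia-eyed dumpy-winged: 703 × 1/16 = 43.9375
Contribution of red-eyed dumpy-winged: (130 − 131.8125)² / 131.8125 = 0.0249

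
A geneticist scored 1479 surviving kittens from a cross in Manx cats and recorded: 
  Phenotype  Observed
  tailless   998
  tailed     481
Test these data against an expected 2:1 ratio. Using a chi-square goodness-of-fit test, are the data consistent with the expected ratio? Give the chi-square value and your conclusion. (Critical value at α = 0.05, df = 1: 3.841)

The 2:1 ratio has 3 parts, so with N = 1479 the expected counts are:
  tailless: 1479 × 2/3 = 986
  tailed: 1479 × 1/3 = 493
χ² = Σ (O − E)² / E
  tailless: (998 − 986)² / 986 = 0.1460
  tailed: (481 − 493)² / 493 = 0.2921
χ² = 0.1460 + 0.2921 = 0.4381 ≈ 0.438
Degrees of freedom = 2 − 1 = 1; critical value at α = 0.05 is 3.841.
Since 0.438 < 3.841, we fail to reject the null hypothesis — the data are consistent with the 2:1 ratio.

0.438; consistent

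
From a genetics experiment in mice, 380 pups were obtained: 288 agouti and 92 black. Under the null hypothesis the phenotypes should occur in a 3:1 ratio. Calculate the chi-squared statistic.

Total ratio parts = 4. Expected numbers out of 380:
  agouti: 380 × 3/4 = 285
  black: 380 × 1/4 = 95
χ² = Σ (O − E)² / E
  agouti: (288 − 285)² / 285 = 0.0316
  black: (92 − 95)² / 95 = 0.0947
χ² = 0.0316 + 0.0947 = 0.1263 ≈ 0.126

0.126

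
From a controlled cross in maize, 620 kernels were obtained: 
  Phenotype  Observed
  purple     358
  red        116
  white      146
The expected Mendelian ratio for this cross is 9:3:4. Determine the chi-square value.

The 9:3:4 ratio has 16 parts, so with N = 620 the expected counts are:
  purple: 620 × 9/16 = 348.75
  red: 620 × 3/16 = 116.25
  white: 620 × 4/16 = 155
χ² = Σ (O − E)² / E
  purple: (358 − 348.75)² / 348.75 = 0.2453
  red: (116 − 116.25)² / 116.25 = 0.0005
  white: (146 − 155)² / 155 = 0.5226
χ² = 0.2453 + 0.0005 + 0.5226 = 0.7684 ≈ 0.768

0.768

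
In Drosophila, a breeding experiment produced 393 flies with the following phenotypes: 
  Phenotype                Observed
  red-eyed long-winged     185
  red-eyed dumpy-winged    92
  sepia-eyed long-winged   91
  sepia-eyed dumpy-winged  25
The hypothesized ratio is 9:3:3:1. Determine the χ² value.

Expected counts for N = 393 under a 9:3:3:1 ratio (total parts = 16):
  red-eyed long-winged: 393 × 9/16 = 221.0625
  red-eyed dumpy-winged: 393 × 3/16 = 73.6875
  sepia-eyed long-winged: 393 × 3/16 = 73.6875
  sepia-eyed dumpy-winged: 393 × 1/16 = 24.5625
χ² = Σ (O − E)² / E
  red-eyed long-winged: (185 − 221.0625)² / 221.0625 = 5.8830
  red-eyed dumpy-winged: (92 − 73.6875)² / 73.6875 = 4.5509
  sepia-eyed long-winged: (91 − 73.6875)² / 73.6875 = 4.0675
  sepia-eyed dumpy-winged: (25 − 24.5625)² / 24.5625 = 0.0078
χ² = 5.8830 + 4.5509 + 4.0675 + 0.0078 = 14.5092 ≈ 14.509

14.509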